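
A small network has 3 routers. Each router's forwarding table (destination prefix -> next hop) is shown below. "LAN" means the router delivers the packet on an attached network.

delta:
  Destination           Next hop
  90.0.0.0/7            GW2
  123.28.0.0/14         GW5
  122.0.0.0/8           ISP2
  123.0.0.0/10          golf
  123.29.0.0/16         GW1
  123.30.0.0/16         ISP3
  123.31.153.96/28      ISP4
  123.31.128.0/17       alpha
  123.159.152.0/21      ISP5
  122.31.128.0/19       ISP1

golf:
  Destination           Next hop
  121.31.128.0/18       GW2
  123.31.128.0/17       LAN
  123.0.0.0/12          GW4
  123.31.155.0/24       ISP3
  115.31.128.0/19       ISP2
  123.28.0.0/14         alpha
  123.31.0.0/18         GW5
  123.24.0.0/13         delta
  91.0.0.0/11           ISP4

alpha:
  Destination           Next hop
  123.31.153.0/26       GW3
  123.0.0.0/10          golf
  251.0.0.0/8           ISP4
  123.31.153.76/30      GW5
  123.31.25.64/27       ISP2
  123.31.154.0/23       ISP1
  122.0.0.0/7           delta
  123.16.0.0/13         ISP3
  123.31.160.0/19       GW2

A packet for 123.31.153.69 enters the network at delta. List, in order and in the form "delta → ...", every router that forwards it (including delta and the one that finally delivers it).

At delta: longest match for 123.31.153.69 is 123.31.128.0/17 -> alpha
At alpha: longest match for 123.31.153.69 is 123.0.0.0/10 -> golf
At golf: longest match for 123.31.153.69 is 123.31.128.0/17 -> LAN

delta → alpha → golf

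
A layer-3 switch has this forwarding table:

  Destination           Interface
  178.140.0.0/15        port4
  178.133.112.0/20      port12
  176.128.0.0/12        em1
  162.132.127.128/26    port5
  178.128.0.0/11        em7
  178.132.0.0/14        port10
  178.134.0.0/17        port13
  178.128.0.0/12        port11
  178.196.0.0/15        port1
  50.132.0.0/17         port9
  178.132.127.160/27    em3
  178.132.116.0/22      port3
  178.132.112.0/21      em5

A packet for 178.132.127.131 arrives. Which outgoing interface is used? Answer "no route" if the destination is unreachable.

port10

Routes whose prefix contains 178.132.127.131:
  178.128.0.0/11 (178.128.0.0 - 178.159.255.255) -> em7
  178.128.0.0/12 (178.128.0.0 - 178.143.255.255) -> port11
  178.132.0.0/14 (178.132.0.0 - 178.135.255.255) -> port10
More-specific entries that do NOT match:
  178.132.127.160/27 (178.132.127.160 - 178.132.127.191) does not contain 178.132.127.131
  162.132.127.128/26 (162.132.127.128 - 162.132.127.191) does not contain 178.132.127.131
  178.132.116.0/22 (178.132.116.0 - 178.132.119.255) does not contain 178.132.127.131
  178.132.112.0/21 (178.132.112.0 - 178.132.119.255) does not contain 178.132.127.131
  178.133.112.0/20 (178.133.112.0 - 178.133.127.255) does not contain 178.132.127.131
  178.134.0.0/17 (178.134.0.0 - 178.134.127.255) does not contain 178.132.127.131
  50.132.0.0/17 (50.132.0.0 - 50.132.127.255) does not contain 178.132.127.131
  178.140.0.0/15 (178.140.0.0 - 178.141.255.255) does not contain 178.132.127.131
  178.196.0.0/15 (178.196.0.0 - 178.197.255.255) does not contain 178.132.127.131
Longest matching prefix is /14 -> interface port10.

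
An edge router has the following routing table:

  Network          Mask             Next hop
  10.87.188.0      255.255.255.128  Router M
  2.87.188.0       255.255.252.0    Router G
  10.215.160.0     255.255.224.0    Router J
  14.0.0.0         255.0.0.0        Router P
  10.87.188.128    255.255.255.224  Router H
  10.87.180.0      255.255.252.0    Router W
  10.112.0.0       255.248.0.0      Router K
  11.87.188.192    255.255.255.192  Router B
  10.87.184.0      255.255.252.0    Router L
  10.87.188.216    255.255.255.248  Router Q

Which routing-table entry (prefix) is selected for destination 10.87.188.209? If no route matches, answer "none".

10.87.188.209 is outside every listed prefix and there is no default route.

none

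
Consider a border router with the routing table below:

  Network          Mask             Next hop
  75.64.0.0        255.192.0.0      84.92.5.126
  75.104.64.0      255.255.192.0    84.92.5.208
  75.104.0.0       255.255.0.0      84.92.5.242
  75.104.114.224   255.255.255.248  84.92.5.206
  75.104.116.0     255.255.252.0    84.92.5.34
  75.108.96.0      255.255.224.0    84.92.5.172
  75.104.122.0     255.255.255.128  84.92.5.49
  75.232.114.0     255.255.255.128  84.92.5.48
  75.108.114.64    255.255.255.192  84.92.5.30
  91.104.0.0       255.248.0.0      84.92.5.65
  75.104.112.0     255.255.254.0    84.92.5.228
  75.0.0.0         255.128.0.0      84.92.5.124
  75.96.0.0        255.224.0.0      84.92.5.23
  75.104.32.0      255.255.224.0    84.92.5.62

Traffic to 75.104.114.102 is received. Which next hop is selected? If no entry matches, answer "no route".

84.92.5.208

Routes whose prefix contains 75.104.114.102:
  75.0.0.0/9 (75.0.0.0 - 75.127.255.255) -> 84.92.5.124
  75.64.0.0/10 (75.64.0.0 - 75.127.255.255) -> 84.92.5.126
  75.96.0.0/11 (75.96.0.0 - 75.127.255.255) -> 84.92.5.23
  75.104.0.0/16 (75.104.0.0 - 75.104.255.255) -> 84.92.5.242
  75.104.64.0/18 (75.104.64.0 - 75.104.127.255) -> 84.92.5.208
More-specific entries that do NOT match:
  75.104.114.224/29 (75.104.114.224 - 75.104.114.231) does not contain 75.104.114.102
  75.108.114.64/26 (75.108.114.64 - 75.108.114.127) does not contain 75.104.114.102
  75.104.122.0/25 (75.104.122.0 - 75.104.122.127) does not contain 75.104.114.102
  75.232.114.0/25 (75.232.114.0 - 75.232.114.127) does not contain 75.104.114.102
  75.104.112.0/23 (75.104.112.0 - 75.104.113.255) does not contain 75.104.114.102
  75.104.116.0/22 (75.104.116.0 - 75.104.119.255) does not contain 75.104.114.102
  75.108.96.0/19 (75.108.96.0 - 75.108.127.255) does not contain 75.104.114.102
  75.104.32.0/19 (75.104.32.0 - 75.104.63.255) does not contain 75.104.114.102
Longest matching prefix is /18 -> next hop 84.92.5.208.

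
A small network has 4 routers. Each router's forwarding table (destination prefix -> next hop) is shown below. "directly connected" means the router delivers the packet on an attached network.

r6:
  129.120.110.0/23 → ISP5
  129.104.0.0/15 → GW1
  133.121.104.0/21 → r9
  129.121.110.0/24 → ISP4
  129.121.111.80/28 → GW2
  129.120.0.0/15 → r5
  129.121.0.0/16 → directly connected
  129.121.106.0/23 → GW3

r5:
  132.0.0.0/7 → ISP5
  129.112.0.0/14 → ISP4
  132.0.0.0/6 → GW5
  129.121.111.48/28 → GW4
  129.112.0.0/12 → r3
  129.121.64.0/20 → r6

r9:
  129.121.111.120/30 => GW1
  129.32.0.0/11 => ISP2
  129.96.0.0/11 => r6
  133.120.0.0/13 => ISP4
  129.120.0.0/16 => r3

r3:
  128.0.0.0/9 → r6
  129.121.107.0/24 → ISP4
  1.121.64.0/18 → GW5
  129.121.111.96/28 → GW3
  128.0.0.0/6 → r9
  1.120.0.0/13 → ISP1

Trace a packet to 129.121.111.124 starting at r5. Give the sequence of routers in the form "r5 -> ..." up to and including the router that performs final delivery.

r5 -> r3 -> r9 -> r6

At r5: longest match for 129.121.111.124 is 129.112.0.0/12 -> r3
At r3: longest match for 129.121.111.124 is 128.0.0.0/6 -> r9
At r9: longest match for 129.121.111.124 is 129.96.0.0/11 -> r6
At r6: longest match for 129.121.111.124 is 129.121.0.0/16 -> directly connected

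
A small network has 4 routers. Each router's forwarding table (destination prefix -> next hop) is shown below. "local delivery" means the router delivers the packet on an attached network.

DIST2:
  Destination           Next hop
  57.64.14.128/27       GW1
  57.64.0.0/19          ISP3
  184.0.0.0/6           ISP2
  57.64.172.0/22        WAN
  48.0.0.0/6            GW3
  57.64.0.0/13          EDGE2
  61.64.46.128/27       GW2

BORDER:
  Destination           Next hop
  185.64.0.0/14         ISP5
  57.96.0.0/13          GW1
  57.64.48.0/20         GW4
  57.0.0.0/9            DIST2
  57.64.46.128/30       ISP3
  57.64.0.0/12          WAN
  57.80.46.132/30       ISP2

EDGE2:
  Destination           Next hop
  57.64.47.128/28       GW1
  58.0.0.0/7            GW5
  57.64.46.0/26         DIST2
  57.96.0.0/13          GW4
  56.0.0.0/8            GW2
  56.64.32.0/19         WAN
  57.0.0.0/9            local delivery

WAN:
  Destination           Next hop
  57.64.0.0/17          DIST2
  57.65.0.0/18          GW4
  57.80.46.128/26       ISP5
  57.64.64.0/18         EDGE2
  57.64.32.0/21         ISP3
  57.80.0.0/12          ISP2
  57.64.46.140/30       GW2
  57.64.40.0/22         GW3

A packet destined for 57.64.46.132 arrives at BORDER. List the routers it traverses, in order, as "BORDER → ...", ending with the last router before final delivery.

BORDER → WAN → DIST2 → EDGE2

At BORDER: longest match for 57.64.46.132 is 57.64.0.0/12 -> WAN
At WAN: longest match for 57.64.46.132 is 57.64.0.0/17 -> DIST2
At DIST2: longest match for 57.64.46.132 is 57.64.0.0/13 -> EDGE2
At EDGE2: longest match for 57.64.46.132 is 57.0.0.0/9 -> local delivery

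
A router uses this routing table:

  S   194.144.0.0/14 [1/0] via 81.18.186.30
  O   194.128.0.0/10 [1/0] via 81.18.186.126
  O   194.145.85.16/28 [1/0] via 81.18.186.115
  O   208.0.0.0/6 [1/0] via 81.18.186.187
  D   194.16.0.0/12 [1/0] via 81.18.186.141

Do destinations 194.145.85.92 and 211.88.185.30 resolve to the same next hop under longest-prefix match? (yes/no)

194.145.85.92: longest match 194.144.0.0/14 -> 81.18.186.30
211.88.185.30: longest match 208.0.0.0/6 -> 81.18.186.187

no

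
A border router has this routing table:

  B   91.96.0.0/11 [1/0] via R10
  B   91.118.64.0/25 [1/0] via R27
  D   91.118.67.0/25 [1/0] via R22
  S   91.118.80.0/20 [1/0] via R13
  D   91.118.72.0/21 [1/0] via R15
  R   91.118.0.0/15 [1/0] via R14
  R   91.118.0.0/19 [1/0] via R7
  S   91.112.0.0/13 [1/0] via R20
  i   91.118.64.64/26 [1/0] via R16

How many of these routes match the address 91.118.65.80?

Prefixes containing 91.118.65.80:
  91.96.0.0/11 (91.96.0.0 - 91.127.255.255)
  91.112.0.0/13 (91.112.0.0 - 91.119.255.255)
  91.118.0.0/15 (91.118.0.0 - 91.119.255.255)
Total matching entries: 3.

3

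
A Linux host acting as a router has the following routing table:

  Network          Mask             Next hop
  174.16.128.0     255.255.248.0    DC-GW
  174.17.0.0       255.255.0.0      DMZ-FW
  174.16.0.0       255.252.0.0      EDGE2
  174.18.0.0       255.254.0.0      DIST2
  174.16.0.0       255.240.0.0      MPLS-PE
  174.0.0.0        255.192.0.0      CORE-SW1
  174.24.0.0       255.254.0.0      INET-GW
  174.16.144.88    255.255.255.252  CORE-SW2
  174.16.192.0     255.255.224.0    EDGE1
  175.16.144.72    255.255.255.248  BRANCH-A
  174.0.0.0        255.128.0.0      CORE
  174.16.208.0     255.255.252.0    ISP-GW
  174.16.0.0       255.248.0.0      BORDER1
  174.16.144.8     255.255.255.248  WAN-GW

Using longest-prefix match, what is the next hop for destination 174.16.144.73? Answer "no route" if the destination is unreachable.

Routes whose prefix contains 174.16.144.73:
  174.0.0.0/9 (174.0.0.0 - 174.127.255.255) -> CORE
  174.0.0.0/10 (174.0.0.0 - 174.63.255.255) -> CORE-SW1
  174.16.0.0/12 (174.16.0.0 - 174.31.255.255) -> MPLS-PE
  174.16.0.0/13 (174.16.0.0 - 174.23.255.255) -> BORDER1
  174.16.0.0/14 (174.16.0.0 - 174.19.255.255) -> EDGE2
More-specific entries that do NOT match:
  174.16.144.88/30 (174.16.144.88 - 174.16.144.91) does not contain 174.16.144.73
  175.16.144.72/29 (175.16.144.72 - 175.16.144.79) does not contain 174.16.144.73
  174.16.144.8/29 (174.16.144.8 - 174.16.144.15) does not contain 174.16.144.73
  174.16.208.0/22 (174.16.208.0 - 174.16.211.255) does not contain 174.16.144.73
  174.16.128.0/21 (174.16.128.0 - 174.16.135.255) does not contain 174.16.144.73
  174.16.192.0/19 (174.16.192.0 - 174.16.223.255) does not contain 174.16.144.73
  174.17.0.0/16 (174.17.0.0 - 174.17.255.255) does not contain 174.16.144.73
  174.18.0.0/15 (174.18.0.0 - 174.19.255.255) does not contain 174.16.144.73
  174.24.0.0/15 (174.24.0.0 - 174.25.255.255) does not contain 174.16.144.73
Longest matching prefix is /14 -> next hop EDGE2.

EDGE2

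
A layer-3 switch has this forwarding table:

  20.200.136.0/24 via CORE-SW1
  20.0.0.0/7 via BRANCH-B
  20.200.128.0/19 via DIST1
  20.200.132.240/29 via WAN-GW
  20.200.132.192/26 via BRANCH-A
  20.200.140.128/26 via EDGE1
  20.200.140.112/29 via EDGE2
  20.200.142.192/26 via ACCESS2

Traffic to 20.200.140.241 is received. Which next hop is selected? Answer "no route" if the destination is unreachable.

Routes whose prefix contains 20.200.140.241:
  20.0.0.0/7 (20.0.0.0 - 21.255.255.255) -> BRANCH-B
  20.200.128.0/19 (20.200.128.0 - 20.200.159.255) -> DIST1
More-specific entries that do NOT match:
  20.200.132.240/29 (20.200.132.240 - 20.200.132.247) does not contain 20.200.140.241
  20.200.140.112/29 (20.200.140.112 - 20.200.140.119) does not contain 20.200.140.241
  20.200.132.192/26 (20.200.132.192 - 20.200.132.255) does not contain 20.200.140.241
  20.200.140.128/26 (20.200.140.128 - 20.200.140.191) does not contain 20.200.140.241
  20.200.142.192/26 (20.200.142.192 - 20.200.142.255) does not contain 20.200.140.241
  20.200.136.0/24 (20.200.136.0 - 20.200.136.255) does not contain 20.200.140.241
Longest matching prefix is /19 -> next hop DIST1.

DIST1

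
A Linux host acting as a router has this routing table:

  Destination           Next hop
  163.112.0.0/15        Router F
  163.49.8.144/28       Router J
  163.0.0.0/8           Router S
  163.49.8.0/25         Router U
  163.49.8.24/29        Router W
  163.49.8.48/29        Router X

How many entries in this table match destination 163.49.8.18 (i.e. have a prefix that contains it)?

2

Prefixes containing 163.49.8.18:
  163.0.0.0/8 (163.0.0.0 - 163.255.255.255)
  163.49.8.0/25 (163.49.8.0 - 163.49.8.127)
Total matching entries: 2.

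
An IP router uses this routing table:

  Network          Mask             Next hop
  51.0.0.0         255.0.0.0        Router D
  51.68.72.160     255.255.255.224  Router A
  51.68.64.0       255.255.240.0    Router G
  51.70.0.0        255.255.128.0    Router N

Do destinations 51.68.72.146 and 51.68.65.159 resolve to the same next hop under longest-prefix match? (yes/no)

yes

51.68.72.146: longest match 51.68.64.0/20 -> Router G
51.68.65.159: longest match 51.68.64.0/20 -> Router G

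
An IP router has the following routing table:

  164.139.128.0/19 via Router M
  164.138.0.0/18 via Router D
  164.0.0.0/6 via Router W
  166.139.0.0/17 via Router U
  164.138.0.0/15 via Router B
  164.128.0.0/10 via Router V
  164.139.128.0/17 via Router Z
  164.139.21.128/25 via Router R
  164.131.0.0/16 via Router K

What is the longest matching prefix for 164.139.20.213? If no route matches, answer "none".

164.138.0.0/15

Entries matching 164.139.20.213:
  164.0.0.0/6 (164.0.0.0 - 167.255.255.255)
  164.128.0.0/10 (164.128.0.0 - 164.191.255.255)
  164.138.0.0/15 (164.138.0.0 - 164.139.255.255)
Most specific is 164.138.0.0/15.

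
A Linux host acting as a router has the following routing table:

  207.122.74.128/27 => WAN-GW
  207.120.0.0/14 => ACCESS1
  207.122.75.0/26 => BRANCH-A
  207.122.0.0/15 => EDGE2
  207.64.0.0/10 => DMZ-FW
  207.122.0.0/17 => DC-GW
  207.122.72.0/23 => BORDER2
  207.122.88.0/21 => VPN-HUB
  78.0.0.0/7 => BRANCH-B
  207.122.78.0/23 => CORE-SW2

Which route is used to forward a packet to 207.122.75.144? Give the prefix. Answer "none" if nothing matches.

Entries matching 207.122.75.144:
  207.64.0.0/10 (207.64.0.0 - 207.127.255.255)
  207.120.0.0/14 (207.120.0.0 - 207.123.255.255)
  207.122.0.0/15 (207.122.0.0 - 207.123.255.255)
  207.122.0.0/17 (207.122.0.0 - 207.122.127.255)
Most specific is 207.122.0.0/17.

207.122.0.0/17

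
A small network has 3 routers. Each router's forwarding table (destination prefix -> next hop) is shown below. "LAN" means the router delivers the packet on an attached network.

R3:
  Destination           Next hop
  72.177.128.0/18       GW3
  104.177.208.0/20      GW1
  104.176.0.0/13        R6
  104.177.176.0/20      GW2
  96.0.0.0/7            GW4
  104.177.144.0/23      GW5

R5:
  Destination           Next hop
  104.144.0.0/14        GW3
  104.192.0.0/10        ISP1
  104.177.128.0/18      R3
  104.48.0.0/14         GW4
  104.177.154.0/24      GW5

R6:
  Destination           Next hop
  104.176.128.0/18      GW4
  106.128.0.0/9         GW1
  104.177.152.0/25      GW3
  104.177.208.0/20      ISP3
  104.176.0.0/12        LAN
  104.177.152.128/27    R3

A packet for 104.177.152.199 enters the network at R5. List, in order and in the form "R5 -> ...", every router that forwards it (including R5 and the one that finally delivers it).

R5 -> R3 -> R6

At R5: longest match for 104.177.152.199 is 104.177.128.0/18 -> R3
At R3: longest match for 104.177.152.199 is 104.176.0.0/13 -> R6
At R6: longest match for 104.177.152.199 is 104.176.0.0/12 -> LAN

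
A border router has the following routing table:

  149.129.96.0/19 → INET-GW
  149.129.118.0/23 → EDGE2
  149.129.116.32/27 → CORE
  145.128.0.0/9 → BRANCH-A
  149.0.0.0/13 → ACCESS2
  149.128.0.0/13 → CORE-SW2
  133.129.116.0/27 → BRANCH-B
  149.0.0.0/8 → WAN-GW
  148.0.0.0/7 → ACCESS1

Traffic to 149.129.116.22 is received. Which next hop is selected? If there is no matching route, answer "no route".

INET-GW

Routes whose prefix contains 149.129.116.22:
  148.0.0.0/7 (148.0.0.0 - 149.255.255.255) -> ACCESS1
  149.0.0.0/8 (149.0.0.0 - 149.255.255.255) -> WAN-GW
  149.128.0.0/13 (149.128.0.0 - 149.135.255.255) -> CORE-SW2
  149.129.96.0/19 (149.129.96.0 - 149.129.127.255) -> INET-GW
More-specific entries that do NOT match:
  149.129.116.32/27 (149.129.116.32 - 149.129.116.63) does not contain 149.129.116.22
  133.129.116.0/27 (133.129.116.0 - 133.129.116.31) does not contain 149.129.116.22
  149.129.118.0/23 (149.129.118.0 - 149.129.119.255) does not contain 149.129.116.22
Longest matching prefix is /19 -> next hop INET-GW.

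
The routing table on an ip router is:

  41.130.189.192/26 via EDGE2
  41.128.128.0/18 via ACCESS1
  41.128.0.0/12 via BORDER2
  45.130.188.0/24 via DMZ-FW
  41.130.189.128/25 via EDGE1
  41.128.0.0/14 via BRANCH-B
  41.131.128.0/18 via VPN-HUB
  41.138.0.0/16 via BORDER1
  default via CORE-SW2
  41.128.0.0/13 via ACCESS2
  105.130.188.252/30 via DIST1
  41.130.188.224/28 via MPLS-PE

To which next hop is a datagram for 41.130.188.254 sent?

BRANCH-B

Routes whose prefix contains 41.130.188.254:
  0.0.0.0/0 (default, matches everything) -> CORE-SW2
  41.128.0.0/12 (41.128.0.0 - 41.143.255.255) -> BORDER2
  41.128.0.0/13 (41.128.0.0 - 41.135.255.255) -> ACCESS2
  41.128.0.0/14 (41.128.0.0 - 41.131.255.255) -> BRANCH-B
More-specific entries that do NOT match:
  105.130.188.252/30 (105.130.188.252 - 105.130.188.255) does not contain 41.130.188.254
  41.130.188.224/28 (41.130.188.224 - 41.130.188.239) does not contain 41.130.188.254
  41.130.189.192/26 (41.130.189.192 - 41.130.189.255) does not contain 41.130.188.254
  41.130.189.128/25 (41.130.189.128 - 41.130.189.255) does not contain 41.130.188.254
  45.130.188.0/24 (45.130.188.0 - 45.130.188.255) does not contain 41.130.188.254
  41.128.128.0/18 (41.128.128.0 - 41.128.191.255) does not contain 41.130.188.254
  41.131.128.0/18 (41.131.128.0 - 41.131.191.255) does not contain 41.130.188.254
  41.138.0.0/16 (41.138.0.0 - 41.138.255.255) does not contain 41.130.188.254
Longest matching prefix is /14 -> next hop BRANCH-B.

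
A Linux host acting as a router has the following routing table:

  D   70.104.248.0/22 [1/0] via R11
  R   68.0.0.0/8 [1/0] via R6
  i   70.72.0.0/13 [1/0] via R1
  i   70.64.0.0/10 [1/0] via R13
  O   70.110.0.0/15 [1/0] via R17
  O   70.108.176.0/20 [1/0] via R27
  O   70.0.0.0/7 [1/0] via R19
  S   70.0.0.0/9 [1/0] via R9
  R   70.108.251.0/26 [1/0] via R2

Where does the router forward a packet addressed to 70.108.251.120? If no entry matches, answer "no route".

Routes whose prefix contains 70.108.251.120:
  70.0.0.0/7 (70.0.0.0 - 71.255.255.255) -> R19
  70.0.0.0/9 (70.0.0.0 - 70.127.255.255) -> R9
  70.64.0.0/10 (70.64.0.0 - 70.127.255.255) -> R13
More-specific entries that do NOT match:
  70.108.251.0/26 (70.108.251.0 - 70.108.251.63) does not contain 70.108.251.120
  70.104.248.0/22 (70.104.248.0 - 70.104.251.255) does not contain 70.108.251.120
  70.108.176.0/20 (70.108.176.0 - 70.108.191.255) does not contain 70.108.251.120
  70.110.0.0/15 (70.110.0.0 - 70.111.255.255) does not contain 70.108.251.120
  70.72.0.0/13 (70.72.0.0 - 70.79.255.255) does not contain 70.108.251.120
Longest matching prefix is /10 -> next hop R13.

R13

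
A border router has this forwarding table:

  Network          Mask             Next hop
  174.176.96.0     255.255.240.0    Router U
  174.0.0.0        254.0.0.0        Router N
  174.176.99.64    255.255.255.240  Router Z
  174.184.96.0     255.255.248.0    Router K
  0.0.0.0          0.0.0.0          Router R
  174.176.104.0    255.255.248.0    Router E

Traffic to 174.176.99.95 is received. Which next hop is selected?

Routes whose prefix contains 174.176.99.95:
  0.0.0.0/0 (default, matches everything) -> Router R
  174.0.0.0/7 (174.0.0.0 - 175.255.255.255) -> Router N
  174.176.96.0/20 (174.176.96.0 - 174.176.111.255) -> Router U
More-specific entries that do NOT match:
  174.176.99.64/28 (174.176.99.64 - 174.176.99.79) does not contain 174.176.99.95
  174.184.96.0/21 (174.184.96.0 - 174.184.103.255) does not contain 174.176.99.95
  174.176.104.0/21 (174.176.104.0 - 174.176.111.255) does not contain 174.176.99.95
Longest matching prefix is /20 -> next hop Router U.

Router U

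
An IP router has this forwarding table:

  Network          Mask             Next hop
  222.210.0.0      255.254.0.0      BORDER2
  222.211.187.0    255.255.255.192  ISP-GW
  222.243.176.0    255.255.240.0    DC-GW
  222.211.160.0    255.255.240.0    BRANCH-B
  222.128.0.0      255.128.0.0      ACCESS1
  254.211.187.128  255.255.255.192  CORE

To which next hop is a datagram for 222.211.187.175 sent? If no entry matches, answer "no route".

BORDER2

Routes whose prefix contains 222.211.187.175:
  222.128.0.0/9 (222.128.0.0 - 222.255.255.255) -> ACCESS1
  222.210.0.0/15 (222.210.0.0 - 222.211.255.255) -> BORDER2
More-specific entries that do NOT match:
  222.211.187.0/26 (222.211.187.0 - 222.211.187.63) does not contain 222.211.187.175
  254.211.187.128/26 (254.211.187.128 - 254.211.187.191) does not contain 222.211.187.175
  222.243.176.0/20 (222.243.176.0 - 222.243.191.255) does not contain 222.211.187.175
  222.211.160.0/20 (222.211.160.0 - 222.211.175.255) does not contain 222.211.187.175
Longest matching prefix is /15 -> next hop BORDER2.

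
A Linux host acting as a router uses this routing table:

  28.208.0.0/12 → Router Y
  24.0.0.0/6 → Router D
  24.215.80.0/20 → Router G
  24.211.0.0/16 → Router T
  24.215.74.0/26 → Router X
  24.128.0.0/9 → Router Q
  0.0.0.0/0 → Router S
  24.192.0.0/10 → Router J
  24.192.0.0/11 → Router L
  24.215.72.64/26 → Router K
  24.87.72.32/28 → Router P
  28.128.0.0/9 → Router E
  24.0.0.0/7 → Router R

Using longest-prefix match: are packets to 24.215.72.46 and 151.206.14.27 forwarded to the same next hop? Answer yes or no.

24.215.72.46: longest match 24.192.0.0/11 -> Router L
151.206.14.27: longest match 0.0.0.0/0 -> Router S

no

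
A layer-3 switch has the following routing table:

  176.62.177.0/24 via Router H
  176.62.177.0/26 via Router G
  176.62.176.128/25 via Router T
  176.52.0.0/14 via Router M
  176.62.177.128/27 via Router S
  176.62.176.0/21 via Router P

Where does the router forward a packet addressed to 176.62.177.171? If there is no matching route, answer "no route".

Router H

Routes whose prefix contains 176.62.177.171:
  176.62.176.0/21 (176.62.176.0 - 176.62.183.255) -> Router P
  176.62.177.0/24 (176.62.177.0 - 176.62.177.255) -> Router H
More-specific entries that do NOT match:
  176.62.177.128/27 (176.62.177.128 - 176.62.177.159) does not contain 176.62.177.171
  176.62.177.0/26 (176.62.177.0 - 176.62.177.63) does not contain 176.62.177.171
  176.62.176.128/25 (176.62.176.128 - 176.62.176.255) does not contain 176.62.177.171
Longest matching prefix is /24 -> next hop Router H.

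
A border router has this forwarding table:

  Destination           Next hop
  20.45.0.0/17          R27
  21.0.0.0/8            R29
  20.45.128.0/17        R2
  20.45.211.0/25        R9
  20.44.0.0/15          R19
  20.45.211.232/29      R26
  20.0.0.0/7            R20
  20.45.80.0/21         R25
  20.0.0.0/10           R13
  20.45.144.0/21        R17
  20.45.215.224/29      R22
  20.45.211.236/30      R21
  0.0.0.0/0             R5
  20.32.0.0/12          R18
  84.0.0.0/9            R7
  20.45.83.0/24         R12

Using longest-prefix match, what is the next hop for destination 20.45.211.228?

Routes whose prefix contains 20.45.211.228:
  0.0.0.0/0 (default, matches everything) -> R5
  20.0.0.0/7 (20.0.0.0 - 21.255.255.255) -> R20
  20.0.0.0/10 (20.0.0.0 - 20.63.255.255) -> R13
  20.32.0.0/12 (20.32.0.0 - 20.47.255.255) -> R18
  20.44.0.0/15 (20.44.0.0 - 20.45.255.255) -> R19
  20.45.128.0/17 (20.45.128.0 - 20.45.255.255) -> R2
More-specific entries that do NOT match:
  20.45.211.236/30 (20.45.211.236 - 20.45.211.239) does not contain 20.45.211.228
  20.45.211.232/29 (20.45.211.232 - 20.45.211.239) does not contain 20.45.211.228
  20.45.215.224/29 (20.45.215.224 - 20.45.215.231) does not contain 20.45.211.228
  20.45.211.0/25 (20.45.211.0 - 20.45.211.127) does not contain 20.45.211.228
  20.45.83.0/24 (20.45.83.0 - 20.45.83.255) does not contain 20.45.211.228
  20.45.80.0/21 (20.45.80.0 - 20.45.87.255) does not contain 20.45.211.228
  20.45.144.0/21 (20.45.144.0 - 20.45.151.255) does not contain 20.45.211.228
Longest matching prefix is /17 -> next hop R2.

R2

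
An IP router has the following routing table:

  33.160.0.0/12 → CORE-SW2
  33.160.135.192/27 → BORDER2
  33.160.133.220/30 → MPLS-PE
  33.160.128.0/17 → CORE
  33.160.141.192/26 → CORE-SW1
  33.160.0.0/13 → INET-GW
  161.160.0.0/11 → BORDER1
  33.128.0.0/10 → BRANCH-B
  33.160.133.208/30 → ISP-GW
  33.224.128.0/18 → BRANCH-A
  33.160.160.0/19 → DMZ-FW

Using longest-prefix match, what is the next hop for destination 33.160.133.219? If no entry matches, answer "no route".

Routes whose prefix contains 33.160.133.219:
  33.128.0.0/10 (33.128.0.0 - 33.191.255.255) -> BRANCH-B
  33.160.0.0/12 (33.160.0.0 - 33.175.255.255) -> CORE-SW2
  33.160.0.0/13 (33.160.0.0 - 33.167.255.255) -> INET-GW
  33.160.128.0/17 (33.160.128.0 - 33.160.255.255) -> CORE
More-specific entries that do NOT match:
  33.160.133.220/30 (33.160.133.220 - 33.160.133.223) does not contain 33.160.133.219
  33.160.133.208/30 (33.160.133.208 - 33.160.133.211) does not contain 33.160.133.219
  33.160.135.192/27 (33.160.135.192 - 33.160.135.223) does not contain 33.160.133.219
  33.160.141.192/26 (33.160.141.192 - 33.160.141.255) does not contain 33.160.133.219
  33.160.160.0/19 (33.160.160.0 - 33.160.191.255) does not contain 33.160.133.219
  33.224.128.0/18 (33.224.128.0 - 33.224.191.255) does not contain 33.160.133.219
Longest matching prefix is /17 -> next hop CORE.

CORE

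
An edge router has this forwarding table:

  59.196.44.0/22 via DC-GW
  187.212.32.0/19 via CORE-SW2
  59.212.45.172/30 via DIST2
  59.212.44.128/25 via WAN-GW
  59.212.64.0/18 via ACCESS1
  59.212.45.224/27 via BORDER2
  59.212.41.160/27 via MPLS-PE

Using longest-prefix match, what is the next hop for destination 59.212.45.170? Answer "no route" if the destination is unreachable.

No entry's prefix contains 59.212.45.170; there is no default route.

no route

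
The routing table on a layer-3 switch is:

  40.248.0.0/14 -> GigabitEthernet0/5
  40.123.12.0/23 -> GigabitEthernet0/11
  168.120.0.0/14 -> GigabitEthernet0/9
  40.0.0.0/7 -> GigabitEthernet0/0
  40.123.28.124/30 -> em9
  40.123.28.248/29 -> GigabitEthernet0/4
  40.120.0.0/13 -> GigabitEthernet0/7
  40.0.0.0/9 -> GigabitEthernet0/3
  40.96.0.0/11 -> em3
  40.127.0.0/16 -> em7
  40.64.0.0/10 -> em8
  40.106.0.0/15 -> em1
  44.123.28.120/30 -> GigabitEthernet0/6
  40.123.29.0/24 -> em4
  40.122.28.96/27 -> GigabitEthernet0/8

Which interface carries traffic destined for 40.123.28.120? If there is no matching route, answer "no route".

Routes whose prefix contains 40.123.28.120:
  40.0.0.0/7 (40.0.0.0 - 41.255.255.255) -> GigabitEthernet0/0
  40.0.0.0/9 (40.0.0.0 - 40.127.255.255) -> GigabitEthernet0/3
  40.64.0.0/10 (40.64.0.0 - 40.127.255.255) -> em8
  40.96.0.0/11 (40.96.0.0 - 40.127.255.255) -> em3
  40.120.0.0/13 (40.120.0.0 - 40.127.255.255) -> GigabitEthernet0/7
More-specific entries that do NOT match:
  40.123.28.124/30 (40.123.28.124 - 40.123.28.127) does not contain 40.123.28.120
  44.123.28.120/30 (44.123.28.120 - 44.123.28.123) does not contain 40.123.28.120
  40.123.28.248/29 (40.123.28.248 - 40.123.28.255) does not contain 40.123.28.120
  40.122.28.96/27 (40.122.28.96 - 40.122.28.127) does not contain 40.123.28.120
  40.123.29.0/24 (40.123.29.0 - 40.123.29.255) does not contain 40.123.28.120
  40.123.12.0/23 (40.123.12.0 - 40.123.13.255) does not contain 40.123.28.120
  40.127.0.0/16 (40.127.0.0 - 40.127.255.255) does not contain 40.123.28.120
  40.106.0.0/15 (40.106.0.0 - 40.107.255.255) does not contain 40.123.28.120
  40.248.0.0/14 (40.248.0.0 - 40.251.255.255) does not contain 40.123.28.120
  168.120.0.0/14 (168.120.0.0 - 168.123.255.255) does not contain 40.123.28.120
Longest matching prefix is /13 -> interface GigabitEthernet0/7.

GigabitEthernet0/7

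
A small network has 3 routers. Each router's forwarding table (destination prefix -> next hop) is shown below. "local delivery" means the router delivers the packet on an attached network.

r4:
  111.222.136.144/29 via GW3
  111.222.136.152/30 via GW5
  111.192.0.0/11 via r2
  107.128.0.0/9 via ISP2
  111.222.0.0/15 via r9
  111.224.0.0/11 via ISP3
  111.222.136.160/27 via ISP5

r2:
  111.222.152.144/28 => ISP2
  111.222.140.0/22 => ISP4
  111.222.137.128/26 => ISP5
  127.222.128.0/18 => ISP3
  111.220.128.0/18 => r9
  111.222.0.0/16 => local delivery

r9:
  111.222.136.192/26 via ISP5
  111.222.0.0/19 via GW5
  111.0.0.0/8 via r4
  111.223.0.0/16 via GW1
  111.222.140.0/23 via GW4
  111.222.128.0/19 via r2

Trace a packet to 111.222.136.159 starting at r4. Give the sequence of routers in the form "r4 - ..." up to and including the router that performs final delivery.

At r4: longest match for 111.222.136.159 is 111.222.0.0/15 -> r9
At r9: longest match for 111.222.136.159 is 111.222.128.0/19 -> r2
At r2: longest match for 111.222.136.159 is 111.222.0.0/16 -> local delivery

r4 - r9 - r2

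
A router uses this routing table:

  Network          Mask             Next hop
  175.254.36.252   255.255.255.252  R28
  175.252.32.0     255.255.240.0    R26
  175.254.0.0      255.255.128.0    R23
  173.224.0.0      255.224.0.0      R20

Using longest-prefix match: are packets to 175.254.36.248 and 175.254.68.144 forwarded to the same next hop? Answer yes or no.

175.254.36.248: longest match 175.254.0.0/17 -> R23
175.254.68.144: longest match 175.254.0.0/17 -> R23

yes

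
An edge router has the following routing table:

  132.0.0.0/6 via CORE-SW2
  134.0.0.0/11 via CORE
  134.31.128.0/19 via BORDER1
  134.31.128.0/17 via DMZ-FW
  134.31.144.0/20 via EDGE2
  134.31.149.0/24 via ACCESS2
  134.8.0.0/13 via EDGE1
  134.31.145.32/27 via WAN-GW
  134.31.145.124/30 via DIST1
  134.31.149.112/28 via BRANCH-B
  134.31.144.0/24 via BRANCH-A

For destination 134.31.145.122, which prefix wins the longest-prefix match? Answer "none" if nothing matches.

Entries matching 134.31.145.122:
  132.0.0.0/6 (132.0.0.0 - 135.255.255.255)
  134.0.0.0/11 (134.0.0.0 - 134.31.255.255)
  134.31.128.0/17 (134.31.128.0 - 134.31.255.255)
  134.31.128.0/19 (134.31.128.0 - 134.31.159.255)
  134.31.144.0/20 (134.31.144.0 - 134.31.159.255)
Most specific is 134.31.144.0/20.

134.31.144.0/20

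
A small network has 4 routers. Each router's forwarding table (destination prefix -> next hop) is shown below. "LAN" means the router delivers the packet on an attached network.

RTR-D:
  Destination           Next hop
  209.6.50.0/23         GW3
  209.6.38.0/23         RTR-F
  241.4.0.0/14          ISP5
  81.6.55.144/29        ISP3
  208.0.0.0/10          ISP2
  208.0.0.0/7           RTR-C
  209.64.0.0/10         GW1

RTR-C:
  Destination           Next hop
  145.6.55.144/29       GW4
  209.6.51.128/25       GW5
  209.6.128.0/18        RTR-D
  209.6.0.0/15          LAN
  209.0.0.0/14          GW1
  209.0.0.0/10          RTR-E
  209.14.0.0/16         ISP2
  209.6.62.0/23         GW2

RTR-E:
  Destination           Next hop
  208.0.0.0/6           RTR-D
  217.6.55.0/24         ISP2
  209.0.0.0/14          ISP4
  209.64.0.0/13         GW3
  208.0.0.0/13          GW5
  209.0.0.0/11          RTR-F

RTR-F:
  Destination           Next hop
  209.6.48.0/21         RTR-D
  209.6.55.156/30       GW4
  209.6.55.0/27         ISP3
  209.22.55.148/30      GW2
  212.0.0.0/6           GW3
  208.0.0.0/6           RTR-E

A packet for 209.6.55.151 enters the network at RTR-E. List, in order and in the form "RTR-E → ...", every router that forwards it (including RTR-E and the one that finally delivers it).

RTR-E → RTR-F → RTR-D → RTR-C

At RTR-E: longest match for 209.6.55.151 is 209.0.0.0/11 -> RTR-F
At RTR-F: longest match for 209.6.55.151 is 209.6.48.0/21 -> RTR-D
At RTR-D: longest match for 209.6.55.151 is 208.0.0.0/7 -> RTR-C
At RTR-C: longest match for 209.6.55.151 is 209.6.0.0/15 -> LAN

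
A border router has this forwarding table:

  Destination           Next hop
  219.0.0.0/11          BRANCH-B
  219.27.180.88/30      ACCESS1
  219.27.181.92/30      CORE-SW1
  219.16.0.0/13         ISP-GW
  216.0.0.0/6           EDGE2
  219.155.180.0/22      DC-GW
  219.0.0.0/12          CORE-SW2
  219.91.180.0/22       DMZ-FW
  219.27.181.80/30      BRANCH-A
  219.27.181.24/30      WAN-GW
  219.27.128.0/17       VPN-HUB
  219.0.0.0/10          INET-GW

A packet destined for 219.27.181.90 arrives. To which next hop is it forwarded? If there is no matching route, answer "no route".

Routes whose prefix contains 219.27.181.90:
  216.0.0.0/6 (216.0.0.0 - 219.255.255.255) -> EDGE2
  219.0.0.0/10 (219.0.0.0 - 219.63.255.255) -> INET-GW
  219.0.0.0/11 (219.0.0.0 - 219.31.255.255) -> BRANCH-B
  219.27.128.0/17 (219.27.128.0 - 219.27.255.255) -> VPN-HUB
More-specific entries that do NOT match:
  219.27.180.88/30 (219.27.180.88 - 219.27.180.91) does not contain 219.27.181.90
  219.27.181.92/30 (219.27.181.92 - 219.27.181.95) does not contain 219.27.181.90
  219.27.181.80/30 (219.27.181.80 - 219.27.181.83) does not contain 219.27.181.90
  219.27.181.24/30 (219.27.181.24 - 219.27.181.27) does not contain 219.27.181.90
  219.155.180.0/22 (219.155.180.0 - 219.155.183.255) does not contain 219.27.181.90
  219.91.180.0/22 (219.91.180.0 - 219.91.183.255) does not contain 219.27.181.90
Longest matching prefix is /17 -> next hop VPN-HUB.

VPN-HUB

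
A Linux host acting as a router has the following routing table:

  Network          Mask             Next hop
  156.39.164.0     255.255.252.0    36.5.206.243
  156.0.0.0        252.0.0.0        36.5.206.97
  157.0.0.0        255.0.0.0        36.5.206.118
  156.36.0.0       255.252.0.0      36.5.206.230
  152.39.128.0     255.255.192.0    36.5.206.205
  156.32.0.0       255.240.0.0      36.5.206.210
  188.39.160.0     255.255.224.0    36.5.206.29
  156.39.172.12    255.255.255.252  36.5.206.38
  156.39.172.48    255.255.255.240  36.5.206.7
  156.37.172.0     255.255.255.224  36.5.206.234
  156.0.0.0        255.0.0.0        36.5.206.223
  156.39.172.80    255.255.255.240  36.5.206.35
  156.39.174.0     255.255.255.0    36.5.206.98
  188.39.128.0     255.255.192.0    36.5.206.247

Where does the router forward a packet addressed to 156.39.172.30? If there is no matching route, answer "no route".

36.5.206.230

Routes whose prefix contains 156.39.172.30:
  156.0.0.0/6 (156.0.0.0 - 159.255.255.255) -> 36.5.206.97
  156.0.0.0/8 (156.0.0.0 - 156.255.255.255) -> 36.5.206.223
  156.32.0.0/12 (156.32.0.0 - 156.47.255.255) -> 36.5.206.210
  156.36.0.0/14 (156.36.0.0 - 156.39.255.255) -> 36.5.206.230
More-specific entries that do NOT match:
  156.39.172.12/30 (156.39.172.12 - 156.39.172.15) does not contain 156.39.172.30
  156.39.172.48/28 (156.39.172.48 - 156.39.172.63) does not contain 156.39.172.30
  156.39.172.80/28 (156.39.172.80 - 156.39.172.95) does not contain 156.39.172.30
  156.37.172.0/27 (156.37.172.0 - 156.37.172.31) does not contain 156.39.172.30
  156.39.174.0/24 (156.39.174.0 - 156.39.174.255) does not contain 156.39.172.30
  156.39.164.0/22 (156.39.164.0 - 156.39.167.255) does not contain 156.39.172.30
  188.39.160.0/19 (188.39.160.0 - 188.39.191.255) does not contain 156.39.172.30
  152.39.128.0/18 (152.39.128.0 - 152.39.191.255) does not contain 156.39.172.30
  188.39.128.0/18 (188.39.128.0 - 188.39.191.255) does not contain 156.39.172.30
Longest matching prefix is /14 -> next hop 36.5.206.230.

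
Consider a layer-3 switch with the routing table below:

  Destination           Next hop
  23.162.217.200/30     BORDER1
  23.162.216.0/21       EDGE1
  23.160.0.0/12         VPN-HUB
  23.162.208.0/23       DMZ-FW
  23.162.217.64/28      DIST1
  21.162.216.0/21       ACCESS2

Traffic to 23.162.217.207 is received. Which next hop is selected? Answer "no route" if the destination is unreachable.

Routes whose prefix contains 23.162.217.207:
  23.160.0.0/12 (23.160.0.0 - 23.175.255.255) -> VPN-HUB
  23.162.216.0/21 (23.162.216.0 - 23.162.223.255) -> EDGE1
More-specific entries that do NOT match:
  23.162.217.200/30 (23.162.217.200 - 23.162.217.203) does not contain 23.162.217.207
  23.162.217.64/28 (23.162.217.64 - 23.162.217.79) does not contain 23.162.217.207
  23.162.208.0/23 (23.162.208.0 - 23.162.209.255) does not contain 23.162.217.207
Longest matching prefix is /21 -> next hop EDGE1.

EDGE1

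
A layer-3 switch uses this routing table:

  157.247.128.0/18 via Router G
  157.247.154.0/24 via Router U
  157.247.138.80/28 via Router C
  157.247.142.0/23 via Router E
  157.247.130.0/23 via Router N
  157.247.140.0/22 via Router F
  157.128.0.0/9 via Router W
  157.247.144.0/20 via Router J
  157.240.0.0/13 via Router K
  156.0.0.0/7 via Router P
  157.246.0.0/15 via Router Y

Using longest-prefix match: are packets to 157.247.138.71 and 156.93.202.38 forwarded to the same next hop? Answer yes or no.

no

157.247.138.71: longest match 157.247.128.0/18 -> Router G
156.93.202.38: longest match 156.0.0.0/7 -> Router P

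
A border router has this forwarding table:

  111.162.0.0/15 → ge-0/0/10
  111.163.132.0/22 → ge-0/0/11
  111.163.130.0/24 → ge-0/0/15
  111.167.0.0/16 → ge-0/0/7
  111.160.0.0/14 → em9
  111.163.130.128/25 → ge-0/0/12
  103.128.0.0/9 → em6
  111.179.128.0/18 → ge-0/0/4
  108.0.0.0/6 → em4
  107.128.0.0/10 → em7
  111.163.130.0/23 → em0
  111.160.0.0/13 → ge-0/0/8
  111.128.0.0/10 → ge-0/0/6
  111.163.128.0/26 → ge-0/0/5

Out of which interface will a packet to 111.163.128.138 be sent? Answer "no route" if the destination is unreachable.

Routes whose prefix contains 111.163.128.138:
  108.0.0.0/6 (108.0.0.0 - 111.255.255.255) -> em4
  111.128.0.0/10 (111.128.0.0 - 111.191.255.255) -> ge-0/0/6
  111.160.0.0/13 (111.160.0.0 - 111.167.255.255) -> ge-0/0/8
  111.160.0.0/14 (111.160.0.0 - 111.163.255.255) -> em9
  111.162.0.0/15 (111.162.0.0 - 111.163.255.255) -> ge-0/0/10
More-specific entries that do NOT match:
  111.163.128.0/26 (111.163.128.0 - 111.163.128.63) does not contain 111.163.128.138
  111.163.130.128/25 (111.163.130.128 - 111.163.130.255) does not contain 111.163.128.138
  111.163.130.0/24 (111.163.130.0 - 111.163.130.255) does not contain 111.163.128.138
  111.163.130.0/23 (111.163.130.0 - 111.163.131.255) does not contain 111.163.128.138
  111.163.132.0/22 (111.163.132.0 - 111.163.135.255) does not contain 111.163.128.138
  111.179.128.0/18 (111.179.128.0 - 111.179.191.255) does not contain 111.163.128.138
  111.167.0.0/16 (111.167.0.0 - 111.167.255.255) does not contain 111.163.128.138
Longest matching prefix is /15 -> interface ge-0/0/10.

ge-0/0/10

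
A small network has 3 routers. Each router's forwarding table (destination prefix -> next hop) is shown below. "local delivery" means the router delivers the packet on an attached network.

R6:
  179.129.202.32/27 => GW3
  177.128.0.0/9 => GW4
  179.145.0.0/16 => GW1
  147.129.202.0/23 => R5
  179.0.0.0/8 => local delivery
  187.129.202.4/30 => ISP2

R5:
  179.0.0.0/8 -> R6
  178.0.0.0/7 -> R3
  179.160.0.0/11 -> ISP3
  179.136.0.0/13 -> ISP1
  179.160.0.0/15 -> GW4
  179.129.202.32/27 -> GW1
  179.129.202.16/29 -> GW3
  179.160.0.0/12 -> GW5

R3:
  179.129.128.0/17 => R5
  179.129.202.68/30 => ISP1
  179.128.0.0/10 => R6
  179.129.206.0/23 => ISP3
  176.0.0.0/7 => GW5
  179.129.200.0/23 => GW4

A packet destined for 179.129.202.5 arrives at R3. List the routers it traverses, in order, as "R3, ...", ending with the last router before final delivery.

R3, R5, R6

At R3: longest match for 179.129.202.5 is 179.129.128.0/17 -> R5
At R5: longest match for 179.129.202.5 is 179.0.0.0/8 -> R6
At R6: longest match for 179.129.202.5 is 179.0.0.0/8 -> local delivery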